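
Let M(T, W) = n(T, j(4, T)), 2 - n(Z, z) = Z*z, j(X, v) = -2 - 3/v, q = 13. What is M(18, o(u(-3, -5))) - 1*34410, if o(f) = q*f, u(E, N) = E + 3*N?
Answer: -34369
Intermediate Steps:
o(f) = 13*f
j(X, v) = -2 - 3/v
n(Z, z) = 2 - Z*z
M(T, W) = 2 - T*(-2 - 3/T)
M(18, o(u(-3, -5))) - 1*34410 = (5 + 2*18) - 1*34410 = (5 + 36) - 34410 = 41 - 34410 = -34369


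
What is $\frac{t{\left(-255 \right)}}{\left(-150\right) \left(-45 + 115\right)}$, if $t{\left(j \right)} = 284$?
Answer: $- \frac{71}{2625} \approx -0.027048$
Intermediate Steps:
$\frac{t{\left(-255 \right)}}{\left(-150\right) \left(-45 + 115\right)} = \frac{284}{\left(-150\right) \left(-45 + 115\right)} = \frac{284}{\left(-150\right) 70} = \frac{284}{-10500} = 284 \left(- \frac{1}{10500}\right) = - \frac{71}{2625}$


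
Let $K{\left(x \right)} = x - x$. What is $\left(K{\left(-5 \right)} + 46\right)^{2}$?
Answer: $2116$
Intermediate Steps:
$K{\left(x \right)} = 0$
$\left(K{\left(-5 \right)} + 46\right)^{2} = \left(0 + 46\right)^{2} = 46^{2} = 2116$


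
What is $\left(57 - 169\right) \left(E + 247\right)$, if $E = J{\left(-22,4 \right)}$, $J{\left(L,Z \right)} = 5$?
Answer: $-28224$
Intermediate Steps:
$E = 5$
$\left(57 - 169\right) \left(E + 247\right) = \left(57 - 169\right) \left(5 + 247\right) = \left(-112\right) 252 = -28224$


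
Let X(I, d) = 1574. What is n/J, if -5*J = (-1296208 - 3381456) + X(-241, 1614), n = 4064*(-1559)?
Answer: -3167888/467609 ≈ -6.7747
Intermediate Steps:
n = -6335776
J = 935218 (J = -((-1296208 - 3381456) + 1574)/5 = -(-4677664 + 1574)/5 = -1/5*(-4676090) = 935218)
n/J = -6335776/935218 = -6335776*1/935218 = -3167888/467609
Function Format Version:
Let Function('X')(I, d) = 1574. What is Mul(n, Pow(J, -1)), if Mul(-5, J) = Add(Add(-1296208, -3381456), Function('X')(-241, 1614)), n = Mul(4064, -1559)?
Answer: Rational(-3167888, 467609) ≈ -6.7747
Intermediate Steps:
n = -6335776
J = 935218 (J = Mul(Rational(-1, 5), Add(Add(-1296208, -3381456), 1574)) = Mul(Rational(-1, 5), Add(-4677664, 1574)) = Mul(Rational(-1, 5), -4676090) = 935218)
Mul(n, Pow(J, -1)) = Mul(-6335776, Pow(935218, -1)) = Mul(-6335776, Rational(1, 935218)) = Rational(-3167888, 467609)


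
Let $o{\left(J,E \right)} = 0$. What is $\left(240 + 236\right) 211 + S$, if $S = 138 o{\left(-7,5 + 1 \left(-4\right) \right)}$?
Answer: $100436$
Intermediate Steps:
$S = 0$ ($S = 138 \cdot 0 = 0$)
$\left(240 + 236\right) 211 + S = \left(240 + 236\right) 211 + 0 = 476 \cdot 211 + 0 = 100436 + 0 = 100436$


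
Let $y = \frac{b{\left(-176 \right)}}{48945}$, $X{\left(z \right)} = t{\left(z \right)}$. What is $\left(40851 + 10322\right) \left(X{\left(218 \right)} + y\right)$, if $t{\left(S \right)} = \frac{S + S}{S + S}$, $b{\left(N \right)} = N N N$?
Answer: $- \frac{276479070763}{48945} \approx -5.6488 \cdot 10^{6}$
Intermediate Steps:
$b{\left(N \right)} = N^{3}$ ($b{\left(N \right)} = N^{2} N = N^{3}$)
$t{\left(S \right)} = 1$ ($t{\left(S \right)} = \frac{2 S}{2 S} = 2 S \frac{1}{2 S} = 1$)
$X{\left(z \right)} = 1$
$y = - \frac{5451776}{48945}$ ($y = \frac{\left(-176\right)^{3}}{48945} = \left(-5451776\right) \frac{1}{48945} = - \frac{5451776}{48945} \approx -111.39$)
$\left(40851 + 10322\right) \left(X{\left(218 \right)} + y\right) = \left(40851 + 10322\right) \left(1 - \frac{5451776}{48945}\right) = 51173 \left(- \frac{5402831}{48945}\right) = - \frac{276479070763}{48945}$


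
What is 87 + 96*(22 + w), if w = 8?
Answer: 2967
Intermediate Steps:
87 + 96*(22 + w) = 87 + 96*(22 + 8) = 87 + 96*30 = 87 + 2880 = 2967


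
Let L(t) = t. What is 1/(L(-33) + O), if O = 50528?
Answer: 1/50495 ≈ 1.9804e-5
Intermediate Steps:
1/(L(-33) + O) = 1/(-33 + 50528) = 1/50495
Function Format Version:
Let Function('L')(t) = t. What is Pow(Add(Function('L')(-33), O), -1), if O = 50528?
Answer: Rational(1, 50495) ≈ 1.9804e-5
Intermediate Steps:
Pow(Add(Function('L')(-33), O), -1) = Pow(Add(-33, 50528), -1) = Pow(50495, -1) = Rational(1, 50495)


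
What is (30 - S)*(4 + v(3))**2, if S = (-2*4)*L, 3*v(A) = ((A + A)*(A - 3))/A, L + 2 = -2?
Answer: -32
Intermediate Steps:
L = -4 (L = -2 - 2 = -4)
v(A) = -2 + 2*A/3 (v(A) = (((A + A)*(A - 3))/A)/3 = (((2*A)*(-3 + A))/A)/3 = ((2*A*(-3 + A))/A)/3 = (-6 + 2*A)/3 = -2 + 2*A/3)
S = 32 (S = -2*4*(-4) = -8*(-4) = 32)
(30 - S)*(4 + v(3))**2 = (30 - 1*32)*(4 + (-2 + (2/3)*3))**2 = (30 - 32)*(4 + (-2 + 2))**2 = -2*(4 + 0)**2 = -2*4**2 = -2*16 = -32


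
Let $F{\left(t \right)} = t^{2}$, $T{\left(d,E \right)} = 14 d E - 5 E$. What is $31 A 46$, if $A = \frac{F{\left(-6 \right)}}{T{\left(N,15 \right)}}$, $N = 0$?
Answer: $- \frac{17112}{25} \approx -684.48$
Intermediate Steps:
$T{\left(d,E \right)} = - 5 E + 14 E d$ ($T{\left(d,E \right)} = 14 E d - 5 E = - 5 E + 14 E d$)
$A = - \frac{12}{25}$ ($A = \frac{\left(-6\right)^{2}}{15 \left(-5 + 14 \cdot 0\right)} = \frac{36}{15 \left(-5 + 0\right)} = \frac{36}{15 \left(-5\right)} = \frac{36}{-75} = 36 \left(- \frac{1}{75}\right) = - \frac{12}{25} \approx -0.48$)
$31 A 46 = 31 \left(- \frac{12}{25}\right) 46 = \left(- \frac{372}{25}\right) 46 = - \frac{17112}{25}$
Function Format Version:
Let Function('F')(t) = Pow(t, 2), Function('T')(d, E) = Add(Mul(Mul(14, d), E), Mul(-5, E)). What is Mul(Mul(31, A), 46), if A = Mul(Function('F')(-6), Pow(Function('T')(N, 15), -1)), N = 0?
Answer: Rational(-17112, 25) ≈ -684.48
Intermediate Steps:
Function('T')(d, E) = Add(Mul(-5, E), Mul(14, E, d)) (Function('T')(d, E) = Add(Mul(14, E, d), Mul(-5, E)) = Add(Mul(-5, E), Mul(14, E, d)))
A = Rational(-12, 25) (A = Mul(Pow(-6, 2), Pow(Mul(15, Add(-5, Mul(14, 0))), -1)) = Mul(36, Pow(Mul(15, Add(-5, 0)), -1)) = Mul(36, Pow(Mul(15, -5), -1)) = Mul(36, Pow(-75, -1)) = Mul(36, Rational(-1, 75)) = Rational(-12, 25) ≈ -0.48000)
Mul(Mul(31, A), 46) = Mul(Mul(31, Rational(-12, 25)), 46) = Mul(Rational(-372, 25), 46) = Rational(-17112, 25)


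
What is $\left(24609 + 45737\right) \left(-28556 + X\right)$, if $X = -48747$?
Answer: $-5437956838$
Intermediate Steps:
$\left(24609 + 45737\right) \left(-28556 + X\right) = \left(24609 + 45737\right) \left(-28556 - 48747\right) = 70346 \left(-77303\right) = -5437956838$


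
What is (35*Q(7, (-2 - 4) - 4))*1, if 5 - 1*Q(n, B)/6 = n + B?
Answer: 1680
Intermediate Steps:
Q(n, B) = 30 - 6*B - 6*n (Q(n, B) = 30 - 6*(n + B) = 30 - 6*(B + n) = 30 + (-6*B - 6*n) = 30 - 6*B - 6*n)
(35*Q(7, (-2 - 4) - 4))*1 = (35*(30 - 6*((-2 - 4) - 4) - 6*7))*1 = (35*(30 - 6*(-6 - 4) - 42))*1 = (35*(30 - 6*(-10) - 42))*1 = (35*(30 + 60 - 42))*1 = (35*48)*1 = 1680*1 = 1680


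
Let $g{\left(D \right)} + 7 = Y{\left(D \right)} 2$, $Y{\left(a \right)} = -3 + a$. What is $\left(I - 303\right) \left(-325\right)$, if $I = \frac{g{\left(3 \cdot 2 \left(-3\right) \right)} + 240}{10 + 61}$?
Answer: $\frac{6929650}{71} \approx 97601.0$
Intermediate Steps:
$g{\left(D \right)} = -13 + 2 D$ ($g{\left(D \right)} = -7 + \left(-3 + D\right) 2 = -7 + \left(-6 + 2 D\right) = -13 + 2 D$)
$I = \frac{191}{71}$ ($I = \frac{\left(-13 + 2 \cdot 3 \cdot 2 \left(-3\right)\right) + 240}{10 + 61} = \frac{\left(-13 + 2 \cdot 6 \left(-3\right)\right) + 240}{71} = \left(\left(-13 + 2 \left(-18\right)\right) + 240\right) \frac{1}{71} = \left(\left(-13 - 36\right) + 240\right) \frac{1}{71} = \left(-49 + 240\right) \frac{1}{71} = 191 \cdot \frac{1}{71} = \frac{191}{71} \approx 2.6901$)
$\left(I - 303\right) \left(-325\right) = \left(\frac{191}{71} - 303\right) \left(-325\right) = \left(- \frac{21322}{71}\right) \left(-325\right) = \frac{6929650}{71}$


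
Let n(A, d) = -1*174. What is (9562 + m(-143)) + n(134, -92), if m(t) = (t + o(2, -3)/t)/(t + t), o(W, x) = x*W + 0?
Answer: 383970867/40898 ≈ 9388.5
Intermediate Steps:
n(A, d) = -174
o(W, x) = W*x (o(W, x) = W*x + 0 = W*x)
m(t) = (t - 6/t)/(2*t) (m(t) = (t + (2*(-3))/t)/(t + t) = (t - 6/t)/((2*t)) = (t - 6/t)*(1/(2*t)) = (t - 6/t)/(2*t))
(9562 + m(-143)) + n(134, -92) = (9562 + (1/2 - 3/(-143)**2)) - 174 = (9562 + (1/2 - 3*1/20449)) - 174 = (9562 + (1/2 - 3/20449)) - 174 = (9562 + 20443/40898) - 174 = 391087119/40898 - 174 = 383970867/40898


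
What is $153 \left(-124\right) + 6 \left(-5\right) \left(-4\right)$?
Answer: $-18852$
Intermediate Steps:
$153 \left(-124\right) + 6 \left(-5\right) \left(-4\right) = -18972 - -120 = -18972 + 120 = -18852$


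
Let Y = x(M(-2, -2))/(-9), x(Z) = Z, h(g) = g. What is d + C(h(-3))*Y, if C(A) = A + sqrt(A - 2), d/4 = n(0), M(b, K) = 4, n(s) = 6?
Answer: 76/3 - 4*I*sqrt(5)/9 ≈ 25.333 - 0.99381*I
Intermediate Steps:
d = 24 (d = 4*6 = 24)
Y = -4/9 (Y = 4/(-9) = 4*(-1/9) = -4/9 ≈ -0.44444)
C(A) = A + sqrt(-2 + A)
d + C(h(-3))*Y = 24 + (-3 + sqrt(-2 - 3))*(-4/9) = 24 + (-3 + sqrt(-5))*(-4/9) = 24 + (-3 + I*sqrt(5))*(-4/9) = 24 + (4/3 - 4*I*sqrt(5)/9) = 76/3 - 4*I*sqrt(5)/9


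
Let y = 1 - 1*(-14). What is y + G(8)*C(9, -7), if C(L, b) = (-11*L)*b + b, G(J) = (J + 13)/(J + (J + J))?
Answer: 2461/4 ≈ 615.25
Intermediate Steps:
G(J) = (13 + J)/(3*J) (G(J) = (13 + J)/(J + 2*J) = (13 + J)/((3*J)) = (13 + J)*(1/(3*J)) = (13 + J)/(3*J))
C(L, b) = b - 11*L*b (C(L, b) = -11*L*b + b = b - 11*L*b)
y = 15 (y = 1 + 14 = 15)
y + G(8)*C(9, -7) = 15 + ((⅓)*(13 + 8)/8)*(-7*(1 - 11*9)) = 15 + ((⅓)*(⅛)*21)*(-7*(1 - 99)) = 15 + 7*(-7*(-98))/8 = 15 + (7/8)*686 = 15 + 2401/4 = 2461/4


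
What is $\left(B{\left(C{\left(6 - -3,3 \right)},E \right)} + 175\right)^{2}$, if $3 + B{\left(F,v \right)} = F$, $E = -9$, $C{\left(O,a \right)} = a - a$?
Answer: $29584$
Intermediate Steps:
$C{\left(O,a \right)} = 0$
$B{\left(F,v \right)} = -3 + F$
$\left(B{\left(C{\left(6 - -3,3 \right)},E \right)} + 175\right)^{2} = \left(\left(-3 + 0\right) + 175\right)^{2} = \left(-3 + 175\right)^{2} = 172^{2} = 29584$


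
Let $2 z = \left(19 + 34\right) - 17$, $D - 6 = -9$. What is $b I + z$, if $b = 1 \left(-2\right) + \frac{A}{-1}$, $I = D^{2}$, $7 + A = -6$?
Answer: $117$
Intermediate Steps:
$A = -13$ ($A = -7 - 6 = -13$)
$D = -3$ ($D = 6 - 9 = -3$)
$z = 18$ ($z = \frac{\left(19 + 34\right) - 17}{2} = \frac{53 - 17}{2} = \frac{1}{2} \cdot 36 = 18$)
$I = 9$ ($I = \left(-3\right)^{2} = 9$)
$b = 11$ ($b = 1 \left(-2\right) - \frac{13}{-1} = -2 - -13 = -2 + 13 = 11$)
$b I + z = 11 \cdot 9 + 18 = 99 + 18 = 117$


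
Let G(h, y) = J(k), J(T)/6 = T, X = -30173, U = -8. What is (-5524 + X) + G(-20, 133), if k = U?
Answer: -35745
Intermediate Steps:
k = -8
J(T) = 6*T
G(h, y) = -48 (G(h, y) = 6*(-8) = -48)
(-5524 + X) + G(-20, 133) = (-5524 - 30173) - 48 = -35697 - 48 = -35745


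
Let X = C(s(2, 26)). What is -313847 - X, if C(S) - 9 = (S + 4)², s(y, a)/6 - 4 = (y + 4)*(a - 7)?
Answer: -820800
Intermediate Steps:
s(y, a) = 24 + 6*(-7 + a)*(4 + y) (s(y, a) = 24 + 6*((y + 4)*(a - 7)) = 24 + 6*((4 + y)*(-7 + a)) = 24 + 6*((-7 + a)*(4 + y)) = 24 + 6*(-7 + a)*(4 + y))
C(S) = 9 + (4 + S)² (C(S) = 9 + (S + 4)² = 9 + (4 + S)²)
X = 506953 (X = 9 + (4 + (-144 - 42*2 + 24*26 + 6*26*2))² = 9 + (4 + (-144 - 84 + 624 + 312))² = 9 + (4 + 708)² = 9 + 712² = 9 + 506944 = 506953)
-313847 - X = -313847 - 1*506953 = -313847 - 506953 = -820800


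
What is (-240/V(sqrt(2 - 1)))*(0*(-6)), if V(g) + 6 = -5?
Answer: 0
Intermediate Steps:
V(g) = -11 (V(g) = -6 - 5 = -11)
(-240/V(sqrt(2 - 1)))*(0*(-6)) = (-240/(-11))*(0*(-6)) = -240*(-1)/11*0 = -15*(-16/11)*0 = (240/11)*0 = 0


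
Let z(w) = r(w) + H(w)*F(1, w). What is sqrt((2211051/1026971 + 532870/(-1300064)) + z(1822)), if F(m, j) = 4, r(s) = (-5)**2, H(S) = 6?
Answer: 35*sqrt(1153736903291271088823)/166891003268 ≈ 7.1234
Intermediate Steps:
r(s) = 25
z(w) = 49 (z(w) = 25 + 6*4 = 25 + 24 = 49)
sqrt((2211051/1026971 + 532870/(-1300064)) + z(1822)) = sqrt((2211051/1026971 + 532870/(-1300064)) + 49) = sqrt((2211051*(1/1026971) + 532870*(-1/1300064)) + 49) = sqrt((2211051/1026971 - 266435/650032) + 49) = sqrt(1163632885247/667564013072 + 49) = sqrt(33874269525775/667564013072) = 35*sqrt(1153736903291271088823)/166891003268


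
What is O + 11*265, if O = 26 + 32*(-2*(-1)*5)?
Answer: 3261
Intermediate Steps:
O = 346 (O = 26 + 32*(2*5) = 26 + 32*10 = 26 + 320 = 346)
O + 11*265 = 346 + 11*265 = 346 + 2915 = 3261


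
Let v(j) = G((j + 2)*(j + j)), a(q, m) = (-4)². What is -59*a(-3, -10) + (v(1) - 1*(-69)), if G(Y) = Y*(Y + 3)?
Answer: -821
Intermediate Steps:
G(Y) = Y*(3 + Y)
a(q, m) = 16
v(j) = 2*j*(2 + j)*(3 + 2*j*(2 + j)) (v(j) = ((j + 2)*(j + j))*(3 + (j + 2)*(j + j)) = ((2 + j)*(2*j))*(3 + (2 + j)*(2*j)) = (2*j*(2 + j))*(3 + 2*j*(2 + j)) = 2*j*(2 + j)*(3 + 2*j*(2 + j)))
-59*a(-3, -10) + (v(1) - 1*(-69)) = -59*16 + (2*1*(2 + 1)*(3 + 2*1*(2 + 1)) - 1*(-69)) = -944 + (2*1*3*(3 + 2*1*3) + 69) = -944 + (2*1*3*(3 + 6) + 69) = -944 + (2*1*3*9 + 69) = -944 + (54 + 69) = -944 + 123 = -821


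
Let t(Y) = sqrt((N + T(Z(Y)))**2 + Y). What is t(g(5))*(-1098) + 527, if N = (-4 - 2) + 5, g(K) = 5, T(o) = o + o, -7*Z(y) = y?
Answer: 527 - 1098*sqrt(534)/7 ≈ -3097.7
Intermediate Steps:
Z(y) = -y/7
T(o) = 2*o
N = -1 (N = -6 + 5 = -1)
t(Y) = sqrt(Y + (-1 - 2*Y/7)**2) (t(Y) = sqrt((-1 + 2*(-Y/7))**2 + Y) = sqrt((-1 - 2*Y/7)**2 + Y) = sqrt(Y + (-1 - 2*Y/7)**2))
t(g(5))*(-1098) + 527 = (sqrt(49 + 4*5**2 + 77*5)/7)*(-1098) + 527 = (sqrt(49 + 4*25 + 385)/7)*(-1098) + 527 = (sqrt(49 + 100 + 385)/7)*(-1098) + 527 = (sqrt(534)/7)*(-1098) + 527 = -1098*sqrt(534)/7 + 527 = 527 - 1098*sqrt(534)/7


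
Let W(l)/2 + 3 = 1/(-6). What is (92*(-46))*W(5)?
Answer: 80408/3 ≈ 26803.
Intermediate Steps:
W(l) = -19/3 (W(l) = -6 + 2/(-6) = -6 + 2*(-⅙) = -6 - ⅓ = -19/3)
(92*(-46))*W(5) = (92*(-46))*(-19/3) = -4232*(-19/3) = 80408/3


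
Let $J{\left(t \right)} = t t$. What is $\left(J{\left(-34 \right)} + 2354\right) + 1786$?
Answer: $5296$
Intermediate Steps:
$J{\left(t \right)} = t^{2}$
$\left(J{\left(-34 \right)} + 2354\right) + 1786 = \left(\left(-34\right)^{2} + 2354\right) + 1786 = \left(1156 + 2354\right) + 1786 = 3510 + 1786 = 5296$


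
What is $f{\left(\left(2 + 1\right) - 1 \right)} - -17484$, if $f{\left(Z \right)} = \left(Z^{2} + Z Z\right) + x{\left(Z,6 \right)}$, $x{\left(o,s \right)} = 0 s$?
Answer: $17492$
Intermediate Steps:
$x{\left(o,s \right)} = 0$
$f{\left(Z \right)} = 2 Z^{2}$ ($f{\left(Z \right)} = \left(Z^{2} + Z Z\right) + 0 = \left(Z^{2} + Z^{2}\right) + 0 = 2 Z^{2} + 0 = 2 Z^{2}$)
$f{\left(\left(2 + 1\right) - 1 \right)} - -17484 = 2 \left(\left(2 + 1\right) - 1\right)^{2} - -17484 = 2 \left(3 - 1\right)^{2} + 17484 = 2 \cdot 2^{2} + 17484 = 2 \cdot 4 + 17484 = 8 + 17484 = 17492$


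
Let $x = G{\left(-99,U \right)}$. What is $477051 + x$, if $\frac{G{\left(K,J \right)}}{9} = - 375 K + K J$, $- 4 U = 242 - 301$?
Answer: $\frac{3192135}{4} \approx 7.9803 \cdot 10^{5}$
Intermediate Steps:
$U = \frac{59}{4}$ ($U = - \frac{242 - 301}{4} = \left(- \frac{1}{4}\right) \left(-59\right) = \frac{59}{4} \approx 14.75$)
$G{\left(K,J \right)} = - 3375 K + 9 J K$ ($G{\left(K,J \right)} = 9 \left(- 375 K + K J\right) = 9 \left(- 375 K + J K\right) = - 3375 K + 9 J K$)
$x = \frac{1283931}{4}$ ($x = 9 \left(-99\right) \left(-375 + \frac{59}{4}\right) = 9 \left(-99\right) \left(- \frac{1441}{4}\right) = \frac{1283931}{4} \approx 3.2098 \cdot 10^{5}$)
$477051 + x = 477051 + \frac{1283931}{4} = \frac{3192135}{4}$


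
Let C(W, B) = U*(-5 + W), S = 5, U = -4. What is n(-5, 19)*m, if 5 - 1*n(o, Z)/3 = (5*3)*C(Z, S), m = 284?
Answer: 719940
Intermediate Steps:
C(W, B) = 20 - 4*W (C(W, B) = -4*(-5 + W) = 20 - 4*W)
n(o, Z) = -885 + 180*Z (n(o, Z) = 15 - 3*5*3*(20 - 4*Z) = 15 - 45*(20 - 4*Z) = 15 - 3*(300 - 60*Z) = 15 + (-900 + 180*Z) = -885 + 180*Z)
n(-5, 19)*m = (-885 + 180*19)*284 = (-885 + 3420)*284 = 2535*284 = 719940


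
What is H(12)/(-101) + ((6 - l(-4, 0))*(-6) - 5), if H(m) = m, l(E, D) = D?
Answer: -4153/101 ≈ -41.119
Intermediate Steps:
H(12)/(-101) + ((6 - l(-4, 0))*(-6) - 5) = 12/(-101) + ((6 - 1*0)*(-6) - 5) = 12*(-1/101) + ((6 + 0)*(-6) - 5) = -12/101 + (6*(-6) - 5) = -12/101 + (-36 - 5) = -12/101 - 41 = -4153/101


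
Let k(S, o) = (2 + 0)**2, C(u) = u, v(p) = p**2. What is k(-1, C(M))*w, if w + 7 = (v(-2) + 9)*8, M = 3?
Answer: 388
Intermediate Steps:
k(S, o) = 4 (k(S, o) = 2**2 = 4)
w = 97 (w = -7 + ((-2)**2 + 9)*8 = -7 + (4 + 9)*8 = -7 + 13*8 = -7 + 104 = 97)
k(-1, C(M))*w = 4*97 = 388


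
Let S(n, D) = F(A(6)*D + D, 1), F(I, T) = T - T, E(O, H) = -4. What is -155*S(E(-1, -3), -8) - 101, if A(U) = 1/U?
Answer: -101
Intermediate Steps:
F(I, T) = 0
S(n, D) = 0
-155*S(E(-1, -3), -8) - 101 = -155*0 - 101 = 0 - 101 = -101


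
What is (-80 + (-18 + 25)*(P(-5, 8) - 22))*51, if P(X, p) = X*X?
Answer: -3009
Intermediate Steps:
P(X, p) = X**2
(-80 + (-18 + 25)*(P(-5, 8) - 22))*51 = (-80 + (-18 + 25)*((-5)**2 - 22))*51 = (-80 + 7*(25 - 22))*51 = (-80 + 7*3)*51 = (-80 + 21)*51 = -59*51 = -3009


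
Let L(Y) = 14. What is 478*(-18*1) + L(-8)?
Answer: -8590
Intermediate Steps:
478*(-18*1) + L(-8) = 478*(-18*1) + 14 = 478*(-18) + 14 = -8604 + 14 = -8590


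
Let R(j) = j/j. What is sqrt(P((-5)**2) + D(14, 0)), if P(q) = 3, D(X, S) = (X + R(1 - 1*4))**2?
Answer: 2*sqrt(57) ≈ 15.100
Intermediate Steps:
R(j) = 1
D(X, S) = (1 + X)**2 (D(X, S) = (X + 1)**2 = (1 + X)**2)
sqrt(P((-5)**2) + D(14, 0)) = sqrt(3 + (1 + 14)**2) = sqrt(3 + 15**2) = sqrt(3 + 225) = sqrt(228) = 2*sqrt(57)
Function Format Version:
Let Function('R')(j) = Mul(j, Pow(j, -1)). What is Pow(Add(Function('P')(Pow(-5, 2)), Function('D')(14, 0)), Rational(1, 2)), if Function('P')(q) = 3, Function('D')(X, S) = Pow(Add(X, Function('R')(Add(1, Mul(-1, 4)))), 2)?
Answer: Mul(2, Pow(57, Rational(1, 2))) ≈ 15.100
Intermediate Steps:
Function('R')(j) = 1
Function('D')(X, S) = Pow(Add(1, X), 2) (Function('D')(X, S) = Pow(Add(X, 1), 2) = Pow(Add(1, X), 2))
Pow(Add(Function('P')(Pow(-5, 2)), Function('D')(14, 0)), Rational(1, 2)) = Pow(Add(3, Pow(Add(1, 14), 2)), Rational(1, 2)) = Pow(Add(3, Pow(15, 2)), Rational(1, 2)) = Pow(Add(3, 225), Rational(1, 2)) = Pow(228, Rational(1, 2)) = Mul(2, Pow(57, Rational(1, 2)))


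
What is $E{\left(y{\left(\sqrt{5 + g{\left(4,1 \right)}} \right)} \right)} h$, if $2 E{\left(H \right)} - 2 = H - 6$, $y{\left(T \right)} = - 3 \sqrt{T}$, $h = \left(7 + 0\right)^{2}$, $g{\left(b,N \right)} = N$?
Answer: $-98 - \frac{147 \sqrt[4]{6}}{2} \approx -213.03$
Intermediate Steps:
$h = 49$ ($h = 7^{2} = 49$)
$E{\left(H \right)} = -2 + \frac{H}{2}$ ($E{\left(H \right)} = 1 + \frac{H - 6}{2} = 1 + \frac{-6 + H}{2} = 1 + \left(-3 + \frac{H}{2}\right) = -2 + \frac{H}{2}$)
$E{\left(y{\left(\sqrt{5 + g{\left(4,1 \right)}} \right)} \right)} h = \left(-2 + \frac{\left(-3\right) \sqrt{\sqrt{5 + 1}}}{2}\right) 49 = \left(-2 + \frac{\left(-3\right) \sqrt{\sqrt{6}}}{2}\right) 49 = \left(-2 + \frac{\left(-3\right) \sqrt[4]{6}}{2}\right) 49 = \left(-2 - \frac{3 \sqrt[4]{6}}{2}\right) 49 = -98 - \frac{147 \sqrt[4]{6}}{2}$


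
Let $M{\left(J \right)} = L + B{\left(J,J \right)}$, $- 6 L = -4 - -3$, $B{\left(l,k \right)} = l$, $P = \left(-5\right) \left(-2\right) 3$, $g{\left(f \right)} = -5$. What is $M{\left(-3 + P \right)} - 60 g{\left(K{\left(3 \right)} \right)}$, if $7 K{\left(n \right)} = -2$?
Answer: $\frac{1963}{6} \approx 327.17$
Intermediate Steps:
$K{\left(n \right)} = - \frac{2}{7}$ ($K{\left(n \right)} = \frac{1}{7} \left(-2\right) = - \frac{2}{7}$)
$P = 30$ ($P = 10 \cdot 3 = 30$)
$L = \frac{1}{6}$ ($L = - \frac{-4 - -3}{6} = - \frac{-4 + 3}{6} = \left(- \frac{1}{6}\right) \left(-1\right) = \frac{1}{6} \approx 0.16667$)
$M{\left(J \right)} = \frac{1}{6} + J$
$M{\left(-3 + P \right)} - 60 g{\left(K{\left(3 \right)} \right)} = \left(\frac{1}{6} + \left(-3 + 30\right)\right) - -300 = \left(\frac{1}{6} + 27\right) + 300 = \frac{163}{6} + 300 = \frac{1963}{6}$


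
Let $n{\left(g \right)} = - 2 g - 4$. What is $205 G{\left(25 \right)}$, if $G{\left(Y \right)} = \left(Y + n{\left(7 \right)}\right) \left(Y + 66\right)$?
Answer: $130585$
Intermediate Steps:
$n{\left(g \right)} = -4 - 2 g$
$G{\left(Y \right)} = \left(-18 + Y\right) \left(66 + Y\right)$ ($G{\left(Y \right)} = \left(Y - 18\right) \left(Y + 66\right) = \left(Y - 18\right) \left(66 + Y\right) = \left(-18 + Y\right) \left(66 + Y\right)$)
$205 G{\left(25 \right)} = 205 \left(-1188 + 25^{2} + 48 \cdot 25\right) = 205 \left(-1188 + 625 + 1200\right) = 205 \cdot 637 = 130585$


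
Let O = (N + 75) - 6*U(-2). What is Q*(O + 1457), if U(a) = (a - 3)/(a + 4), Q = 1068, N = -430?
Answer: 1192956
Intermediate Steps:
U(a) = (-3 + a)/(4 + a)
O = -340 (O = (-430 + 75) - 6*(-3 - 2)/(4 - 2) = -355 - 6*(-5)/2 = -355 - 3*(-5) = -355 - 6*(-5/2) = -355 + 15 = -340)
Q*(O + 1457) = 1068*(-340 + 1457) = 1068*1117 = 1192956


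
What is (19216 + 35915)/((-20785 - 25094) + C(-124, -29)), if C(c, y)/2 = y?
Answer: -55131/45937 ≈ -1.2001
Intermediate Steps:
C(c, y) = 2*y
(19216 + 35915)/((-20785 - 25094) + C(-124, -29)) = (19216 + 35915)/((-20785 - 25094) + 2*(-29)) = 55131/(-45879 - 58) = 55131/(-45937) = 55131*(-1/45937) = -55131/45937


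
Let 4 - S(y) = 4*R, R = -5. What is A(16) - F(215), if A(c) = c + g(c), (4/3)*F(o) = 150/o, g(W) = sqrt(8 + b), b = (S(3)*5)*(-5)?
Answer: 1331/86 + 4*I*sqrt(37) ≈ 15.477 + 24.331*I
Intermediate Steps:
S(y) = 24 (S(y) = 4 - 4*(-5) = 4 - 1*(-20) = 4 + 20 = 24)
b = -600 (b = (24*5)*(-5) = 120*(-5) = -600)
g(W) = 4*I*sqrt(37) (g(W) = sqrt(8 - 600) = sqrt(-592) = 4*I*sqrt(37))
F(o) = 225/(2*o) (F(o) = 3*(150/o)/4 = 225/(2*o))
A(c) = c + 4*I*sqrt(37)
A(16) - F(215) = (16 + 4*I*sqrt(37)) - 225/(2*215) = (16 + 4*I*sqrt(37)) - 1*45/86 = (16 + 4*I*sqrt(37)) - 45/86 = 1331/86 + 4*I*sqrt(37)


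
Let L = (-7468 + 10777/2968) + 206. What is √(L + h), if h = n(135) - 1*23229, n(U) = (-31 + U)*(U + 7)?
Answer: I*√34618074554/1484 ≈ 125.38*I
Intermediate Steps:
n(U) = (-31 + U)*(7 + U)
L = -21542839/2968 (L = (-7468 + 10777*(1/2968)) + 206 = (-7468 + 10777/2968) + 206 = -22154247/2968 + 206 = -21542839/2968 ≈ -7258.4)
h = -8461 (h = (-217 + 135² - 24*135) - 1*23229 = (-217 + 18225 - 3240) - 23229 = 14768 - 23229 = -8461)
√(L + h) = √(-21542839/2968 - 8461) = √(-46655087/2968) = I*√34618074554/1484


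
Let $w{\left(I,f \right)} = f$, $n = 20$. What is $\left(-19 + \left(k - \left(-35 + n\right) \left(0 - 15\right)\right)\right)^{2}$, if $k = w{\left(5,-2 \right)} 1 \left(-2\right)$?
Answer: $57600$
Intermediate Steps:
$k = 4$ ($k = \left(-2\right) 1 \left(-2\right) = \left(-2\right) \left(-2\right) = 4$)
$\left(-19 + \left(k - \left(-35 + n\right) \left(0 - 15\right)\right)\right)^{2} = \left(-19 + \left(4 - \left(-35 + 20\right) \left(0 - 15\right)\right)\right)^{2} = \left(-19 + \left(4 - \left(-15\right) \left(-15\right)\right)\right)^{2} = \left(-19 + \left(4 - 225\right)\right)^{2} = \left(-19 - 221\right)^{2} = \left(-240\right)^{2} = 57600$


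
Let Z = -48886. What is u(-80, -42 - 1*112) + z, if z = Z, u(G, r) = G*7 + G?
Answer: -49526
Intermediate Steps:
u(G, r) = 8*G (u(G, r) = 7*G + G = 8*G)
z = -48886
u(-80, -42 - 1*112) + z = 8*(-80) - 48886 = -640 - 48886 = -49526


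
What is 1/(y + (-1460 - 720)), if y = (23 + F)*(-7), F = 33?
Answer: -1/2572 ≈ -0.00038880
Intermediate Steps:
y = -392 (y = (23 + 33)*(-7) = 56*(-7) = -392)
1/(y + (-1460 - 720)) = 1/(-392 + (-1460 - 720)) = 1/(-392 - 2180) = 1/(-2572) = -1/2572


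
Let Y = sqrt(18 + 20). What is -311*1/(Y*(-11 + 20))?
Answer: -311*sqrt(38)/342 ≈ -5.6057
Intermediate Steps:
Y = sqrt(38) ≈ 6.1644
-311*1/(Y*(-11 + 20)) = -311*sqrt(38)/(38*(-11 + 20)) = -311*sqrt(38)/342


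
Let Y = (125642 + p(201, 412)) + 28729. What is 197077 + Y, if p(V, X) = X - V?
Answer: 351659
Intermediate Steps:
Y = 154582 (Y = (125642 + (412 - 1*201)) + 28729 = (125642 + (412 - 201)) + 28729 = (125642 + 211) + 28729 = 125853 + 28729 = 154582)
197077 + Y = 197077 + 154582 = 351659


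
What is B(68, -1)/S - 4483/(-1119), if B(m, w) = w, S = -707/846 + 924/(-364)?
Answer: 178666409/41524971 ≈ 4.3026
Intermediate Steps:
S = -37109/10998 (S = -707*1/846 + 924*(-1/364) = -707/846 - 33/13 = -37109/10998 ≈ -3.3742)
B(68, -1)/S - 4483/(-1119) = -1/(-37109/10998) - 4483/(-1119) = -1*(-10998/37109) - 4483*(-1/1119) = 10998/37109 + 4483/1119 = 178666409/41524971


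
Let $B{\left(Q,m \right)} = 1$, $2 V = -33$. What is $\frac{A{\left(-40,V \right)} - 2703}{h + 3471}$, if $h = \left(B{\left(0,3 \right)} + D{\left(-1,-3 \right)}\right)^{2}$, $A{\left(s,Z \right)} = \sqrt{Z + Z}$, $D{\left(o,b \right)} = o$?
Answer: $- \frac{901}{1157} + \frac{i \sqrt{33}}{3471} \approx -0.77874 + 0.001655 i$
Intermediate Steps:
$V = - \frac{33}{2}$ ($V = \frac{1}{2} \left(-33\right) = - \frac{33}{2} \approx -16.5$)
$A{\left(s,Z \right)} = \sqrt{2} \sqrt{Z}$ ($A{\left(s,Z \right)} = \sqrt{2 Z} = \sqrt{2} \sqrt{Z}$)
$h = 0$ ($h = \left(1 - 1\right)^{2} = 0^{2} = 0$)
$\frac{A{\left(-40,V \right)} - 2703}{h + 3471} = \frac{\sqrt{2} \sqrt{- \frac{33}{2}} - 2703}{0 + 3471} = \frac{\sqrt{2} \frac{i \sqrt{66}}{2} - 2703}{3471} = \left(i \sqrt{33} - 2703\right) \frac{1}{3471} = \left(-2703 + i \sqrt{33}\right) \frac{1}{3471} = - \frac{901}{1157} + \frac{i \sqrt{33}}{3471}$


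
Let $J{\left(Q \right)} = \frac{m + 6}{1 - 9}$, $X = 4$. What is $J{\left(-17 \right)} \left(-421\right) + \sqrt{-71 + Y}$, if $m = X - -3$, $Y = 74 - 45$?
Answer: $\frac{5473}{8} + i \sqrt{42} \approx 684.13 + 6.4807 i$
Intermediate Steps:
$Y = 29$
$m = 7$ ($m = 4 - -3 = 4 + 3 = 7$)
$J{\left(Q \right)} = - \frac{13}{8}$ ($J{\left(Q \right)} = \frac{7 + 6}{1 - 9} = \frac{13}{-8} = 13 \left(- \frac{1}{8}\right) = - \frac{13}{8}$)
$J{\left(-17 \right)} \left(-421\right) + \sqrt{-71 + Y} = \left(- \frac{13}{8}\right) \left(-421\right) + \sqrt{-71 + 29} = \frac{5473}{8} + \sqrt{-42} = \frac{5473}{8} + i \sqrt{42}$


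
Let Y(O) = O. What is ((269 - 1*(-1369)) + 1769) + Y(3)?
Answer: 3410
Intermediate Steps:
((269 - 1*(-1369)) + 1769) + Y(3) = ((269 - 1*(-1369)) + 1769) + 3 = ((269 + 1369) + 1769) + 3 = (1638 + 1769) + 3 = 3407 + 3 = 3410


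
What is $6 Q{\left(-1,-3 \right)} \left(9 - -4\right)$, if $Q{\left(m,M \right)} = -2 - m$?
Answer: $-78$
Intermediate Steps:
$6 Q{\left(-1,-3 \right)} \left(9 - -4\right) = 6 \left(-2 - -1\right) \left(9 - -4\right) = 6 \left(-2 + 1\right) \left(9 + 4\right) = 6 \left(-1\right) 13 = \left(-6\right) 13 = -78$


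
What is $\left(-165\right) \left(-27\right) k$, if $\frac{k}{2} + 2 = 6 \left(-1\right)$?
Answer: $-71280$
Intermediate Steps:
$k = -16$ ($k = -4 + 2 \cdot 6 \left(-1\right) = -4 + 2 \left(-6\right) = -4 - 12 = -16$)
$\left(-165\right) \left(-27\right) k = \left(-165\right) \left(-27\right) \left(-16\right) = 4455 \left(-16\right) = -71280$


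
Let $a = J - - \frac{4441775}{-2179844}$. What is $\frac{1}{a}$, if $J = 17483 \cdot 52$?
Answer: $\frac{2179844}{1981726616129} \approx 1.1 \cdot 10^{-6}$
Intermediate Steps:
$J = 909116$
$a = \frac{1981726616129}{2179844}$ ($a = 909116 - - \frac{4441775}{-2179844} = 909116 - \left(-4441775\right) \left(- \frac{1}{2179844}\right) = 909116 - \frac{4441775}{2179844} = \frac{1981726616129}{2179844} \approx 9.0911 \cdot 10^{5}$)
$\frac{1}{a} = \frac{1}{\frac{1981726616129}{2179844}} = \frac{2179844}{1981726616129}$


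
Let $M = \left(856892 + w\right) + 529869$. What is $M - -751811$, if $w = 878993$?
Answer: $3017565$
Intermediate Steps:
$M = 2265754$ ($M = \left(856892 + 878993\right) + 529869 = 1735885 + 529869 = 2265754$)
$M - -751811 = 2265754 - -751811 = 2265754 + 751811 = 3017565$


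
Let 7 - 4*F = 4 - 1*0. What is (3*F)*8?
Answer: 18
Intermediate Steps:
F = ¾ (F = 7/4 - (4 - 1*0)/4 = 7/4 - (4 + 0)/4 = 7/4 - ¼*4 = 7/4 - 1 = ¾ ≈ 0.75000)
(3*F)*8 = (3*(¾))*8 = (9/4)*8 = 18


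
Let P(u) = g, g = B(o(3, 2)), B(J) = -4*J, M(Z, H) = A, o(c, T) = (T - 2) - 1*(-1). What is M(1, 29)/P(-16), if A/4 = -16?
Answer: 16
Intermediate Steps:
o(c, T) = -1 + T (o(c, T) = (-2 + T) + 1 = -1 + T)
A = -64 (A = 4*(-16) = -64)
M(Z, H) = -64
g = -4 (g = -4*(-1 + 2) = -4*1 = -4)
P(u) = -4
M(1, 29)/P(-16) = -64/(-4) = -64*(-¼) = 16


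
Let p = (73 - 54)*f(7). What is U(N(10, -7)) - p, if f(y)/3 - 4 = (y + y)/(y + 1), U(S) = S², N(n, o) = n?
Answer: -911/4 ≈ -227.75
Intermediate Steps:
f(y) = 12 + 6*y/(1 + y) (f(y) = 12 + 3*((y + y)/(y + 1)) = 12 + 3*((2*y)/(1 + y)) = 12 + 3*(2*y/(1 + y)) = 12 + 6*y/(1 + y))
p = 1311/4 (p = (73 - 54)*(6*(2 + 3*7)/(1 + 7)) = 19*(6*(2 + 21)/8) = 19*(6*(⅛)*23) = 19*(69/4) = 1311/4 ≈ 327.75)
U(N(10, -7)) - p = 10² - 1*1311/4 = 100 - 1311/4 = -911/4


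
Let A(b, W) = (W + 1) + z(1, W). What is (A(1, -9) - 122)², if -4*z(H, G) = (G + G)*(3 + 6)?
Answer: 32041/4 ≈ 8010.3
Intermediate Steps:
z(H, G) = -9*G/2 (z(H, G) = -(G + G)*(3 + 6)/4 = -2*G*9/4 = -9*G/2)
A(b, W) = 1 - 7*W/2 (A(b, W) = (W + 1) - 9*W/2 = (1 + W) - 9*W/2 = 1 - 7*W/2)
(A(1, -9) - 122)² = ((1 - 7/2*(-9)) - 122)² = ((1 + 63/2) - 122)² = (65/2 - 122)² = (-179/2)² = 32041/4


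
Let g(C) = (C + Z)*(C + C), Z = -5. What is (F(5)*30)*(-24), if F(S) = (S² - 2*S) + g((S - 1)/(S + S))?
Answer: -40752/5 ≈ -8150.4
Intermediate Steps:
g(C) = 2*C*(-5 + C) (g(C) = (C - 5)*(C + C) = (-5 + C)*(2*C) = 2*C*(-5 + C))
F(S) = S² - 2*S + (-1 + S)*(-5 + (-1 + S)/(2*S))/S (F(S) = (S² - 2*S) + 2*((S - 1)/(S + S))*(-5 + (S - 1)/(S + S)) = (S² - 2*S) + 2*((-1 + S)/((2*S)))*(-5 + (-1 + S)/((2*S))) = (S² - 2*S) + 2*((-1 + S)*(1/(2*S)))*(-5 + (-1 + S)*(1/(2*S))) = (S² - 2*S) + 2*((-1 + S)/(2*S))*(-5 + (-1 + S)/(2*S)) = (S² - 2*S) + (-1 + S)*(-5 + (-1 + S)/(2*S))/S = S² - 2*S + (-1 + S)*(-5 + (-1 + S)/(2*S))/S)
(F(5)*30)*(-24) = ((-9/2 + 5² + (½)/5² - 2*5 + 4/5)*30)*(-24) = ((-9/2 + 25 + (½)*(1/25) - 10 + 4*(⅕))*30)*(-24) = ((-9/2 + 25 + 1/50 - 10 + ⅘)*30)*(-24) = ((283/25)*30)*(-24) = (1698/5)*(-24) = -40752/5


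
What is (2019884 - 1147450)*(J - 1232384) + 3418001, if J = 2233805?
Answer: 873677146715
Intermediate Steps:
(2019884 - 1147450)*(J - 1232384) + 3418001 = (2019884 - 1147450)*(2233805 - 1232384) + 3418001 = 872434*1001421 + 3418001 = 873673728714 + 3418001 = 873677146715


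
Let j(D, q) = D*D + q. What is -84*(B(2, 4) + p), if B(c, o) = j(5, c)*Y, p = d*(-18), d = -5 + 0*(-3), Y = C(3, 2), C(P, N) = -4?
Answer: 1512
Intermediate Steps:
j(D, q) = q + D² (j(D, q) = D² + q = q + D²)
Y = -4
d = -5 (d = -5 + 0 = -5)
p = 90 (p = -5*(-18) = 90)
B(c, o) = -100 - 4*c (B(c, o) = (c + 5²)*(-4) = (c + 25)*(-4) = (25 + c)*(-4) = -100 - 4*c)
-84*(B(2, 4) + p) = -84*((-100 - 4*2) + 90) = -84*((-100 - 8) + 90) = -84*(-108 + 90) = -84*(-18) = 1512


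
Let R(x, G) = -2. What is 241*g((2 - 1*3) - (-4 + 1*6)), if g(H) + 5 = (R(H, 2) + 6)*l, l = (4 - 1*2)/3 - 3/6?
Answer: -3133/3 ≈ -1044.3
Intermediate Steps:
l = ⅙ (l = (4 - 2)*(⅓) - 3*⅙ = 2*(⅓) - ½ = ⅔ - ½ = ⅙ ≈ 0.16667)
g(H) = -13/3 (g(H) = -5 + (-2 + 6)*(⅙) = -5 + 4*(⅙) = -5 + ⅔ = -13/3)
241*g((2 - 1*3) - (-4 + 1*6)) = 241*(-13/3) = -3133/3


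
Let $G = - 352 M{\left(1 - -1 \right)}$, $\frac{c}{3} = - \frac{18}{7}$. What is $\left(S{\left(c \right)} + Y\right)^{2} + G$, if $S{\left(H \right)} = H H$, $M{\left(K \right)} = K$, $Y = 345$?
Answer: $\frac{391181737}{2401} \approx 1.6292 \cdot 10^{5}$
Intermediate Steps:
$c = - \frac{54}{7}$ ($c = 3 \left(- \frac{18}{7}\right) = - \frac{54}{7} \approx -7.7143$)
$S{\left(H \right)} = H^{2}$
$G = -704$ ($G = - 352 \left(1 - -1\right) = - 352 \left(1 + 1\right) = \left(-352\right) 2 = -704$)
$\left(S{\left(c \right)} + Y\right)^{2} + G = \left(\left(- \frac{54}{7}\right)^{2} + 345\right)^{2} - 704 = \left(\frac{2916}{49} + 345\right)^{2} - 704 = \left(\frac{19821}{49}\right)^{2} - 704 = \frac{392872041}{2401} - 704 = \frac{391181737}{2401}$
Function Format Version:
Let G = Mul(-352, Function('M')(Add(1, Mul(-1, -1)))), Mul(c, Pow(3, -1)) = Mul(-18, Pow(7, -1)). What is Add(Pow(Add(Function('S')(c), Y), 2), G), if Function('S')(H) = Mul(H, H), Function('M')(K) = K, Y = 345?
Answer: Rational(391181737, 2401) ≈ 1.6292e+5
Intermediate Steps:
c = Rational(-54, 7) (c = Mul(3, Mul(-18, Pow(7, -1))) = Mul(3, Mul(-18, Rational(1, 7))) = Mul(3, Rational(-18, 7)) = Rational(-54, 7) ≈ -7.7143)
Function('S')(H) = Pow(H, 2)
G = -704 (G = Mul(-352, Add(1, Mul(-1, -1))) = Mul(-352, Add(1, 1)) = Mul(-352, 2) = -704)
Add(Pow(Add(Function('S')(c), Y), 2), G) = Add(Pow(Add(Pow(Rational(-54, 7), 2), 345), 2), -704) = Add(Pow(Add(Rational(2916, 49), 345), 2), -704) = Add(Pow(Rational(19821, 49), 2), -704) = Add(Rational(392872041, 2401), -704) = Rational(391181737, 2401)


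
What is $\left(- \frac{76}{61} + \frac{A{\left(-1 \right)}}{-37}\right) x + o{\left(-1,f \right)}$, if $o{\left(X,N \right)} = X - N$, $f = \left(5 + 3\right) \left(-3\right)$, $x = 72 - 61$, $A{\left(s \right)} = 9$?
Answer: $\frac{14940}{2257} \approx 6.6194$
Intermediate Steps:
$x = 11$ ($x = 72 - 61 = 11$)
$f = -24$ ($f = 8 \left(-3\right) = -24$)
$\left(- \frac{76}{61} + \frac{A{\left(-1 \right)}}{-37}\right) x + o{\left(-1,f \right)} = \left(- \frac{76}{61} + \frac{9}{-37}\right) 11 - -23 = \left(\left(-76\right) \frac{1}{61} + 9 \left(- \frac{1}{37}\right)\right) 11 + \left(-1 + 24\right) = \left(- \frac{76}{61} - \frac{9}{37}\right) 11 + 23 = \left(- \frac{3361}{2257}\right) 11 + 23 = - \frac{36971}{2257} + 23 = \frac{14940}{2257}$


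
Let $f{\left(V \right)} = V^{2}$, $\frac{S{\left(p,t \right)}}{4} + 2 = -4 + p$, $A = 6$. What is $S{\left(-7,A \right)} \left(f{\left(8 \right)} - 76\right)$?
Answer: $624$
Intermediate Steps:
$S{\left(p,t \right)} = -24 + 4 p$ ($S{\left(p,t \right)} = -8 + 4 \left(-4 + p\right) = -8 + \left(-16 + 4 p\right) = -24 + 4 p$)
$S{\left(-7,A \right)} \left(f{\left(8 \right)} - 76\right) = \left(-24 + 4 \left(-7\right)\right) \left(8^{2} - 76\right) = \left(-24 - 28\right) \left(64 - 76\right) = \left(-52\right) \left(-12\right) = 624$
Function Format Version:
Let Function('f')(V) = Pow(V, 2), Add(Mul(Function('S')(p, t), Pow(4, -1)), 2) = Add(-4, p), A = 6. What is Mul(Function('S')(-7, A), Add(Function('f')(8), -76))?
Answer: 624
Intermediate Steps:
Function('S')(p, t) = Add(-24, Mul(4, p)) (Function('S')(p, t) = Add(-8, Mul(4, Add(-4, p))) = Add(-8, Add(-16, Mul(4, p))) = Add(-24, Mul(4, p)))
Mul(Function('S')(-7, A), Add(Function('f')(8), -76)) = Mul(Add(-24, Mul(4, -7)), Add(Pow(8, 2), -76)) = Mul(Add(-24, -28), Add(64, -76)) = Mul(-52, -12) = 624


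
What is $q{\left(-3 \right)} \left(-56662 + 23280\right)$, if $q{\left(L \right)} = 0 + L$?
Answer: $100146$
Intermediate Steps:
$q{\left(L \right)} = L$
$q{\left(-3 \right)} \left(-56662 + 23280\right) = - 3 \left(-56662 + 23280\right) = \left(-3\right) \left(-33382\right) = 100146$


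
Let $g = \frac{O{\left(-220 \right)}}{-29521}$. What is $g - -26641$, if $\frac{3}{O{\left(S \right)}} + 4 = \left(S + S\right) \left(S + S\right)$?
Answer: $\frac{50752414991251}{1905049172} \approx 26641.0$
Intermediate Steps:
$O{\left(S \right)} = \frac{3}{-4 + 4 S^{2}}$ ($O{\left(S \right)} = \frac{3}{-4 + \left(S + S\right) \left(S + S\right)} = \frac{3}{-4 + 2 S 2 S} = \frac{3}{-4 + 4 S^{2}}$)
$g = - \frac{1}{1905049172}$ ($g = \frac{\frac{3}{4} \frac{1}{-1 + \left(-220\right)^{2}}}{-29521} = \frac{3}{4 \left(-1 + 48400\right)} \left(- \frac{1}{29521}\right) = \frac{3}{4 \cdot 48399} \left(- \frac{1}{29521}\right) = \frac{3}{4} \cdot \frac{1}{48399} \left(- \frac{1}{29521}\right) = \frac{1}{64532} \left(- \frac{1}{29521}\right) = - \frac{1}{1905049172} \approx -5.2492 \cdot 10^{-10}$)
$g - -26641 = - \frac{1}{1905049172} - -26641 = - \frac{1}{1905049172} + 26641 = \frac{50752414991251}{1905049172}$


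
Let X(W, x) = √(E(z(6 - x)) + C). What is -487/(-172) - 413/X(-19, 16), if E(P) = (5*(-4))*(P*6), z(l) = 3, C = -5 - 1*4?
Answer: 487/172 + 413*I*√41/123 ≈ 2.8314 + 21.5*I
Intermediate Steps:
C = -9 (C = -5 - 4 = -9)
E(P) = -120*P
X(W, x) = 3*I*√41 (X(W, x) = √(-120*3 - 9) = √(-360 - 9) = √(-369) = 3*I*√41)
-487/(-172) - 413/X(-19, 16) = -487/(-172) - 413*(-I*√41/123) = -487*(-1/172) - (-413)*I*√41/123 = 487/172 + 413*I*√41/123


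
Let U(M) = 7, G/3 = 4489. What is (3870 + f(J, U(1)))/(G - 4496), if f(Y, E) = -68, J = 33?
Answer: 3802/8971 ≈ 0.42381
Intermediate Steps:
G = 13467 (G = 3*4489 = 13467)
(3870 + f(J, U(1)))/(G - 4496) = (3870 - 68)/(13467 - 4496) = 3802/8971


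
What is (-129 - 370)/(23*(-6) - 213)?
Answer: 499/351 ≈ 1.4217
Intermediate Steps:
(-129 - 370)/(23*(-6) - 213) = -499/(-138 - 213) = -499/(-351) = -499*(-1/351) = 499/351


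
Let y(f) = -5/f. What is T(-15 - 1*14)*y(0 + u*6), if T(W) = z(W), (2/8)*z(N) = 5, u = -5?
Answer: 10/3 ≈ 3.3333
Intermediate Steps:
z(N) = 20 (z(N) = 4*5 = 20)
T(W) = 20
T(-15 - 1*14)*y(0 + u*6) = 20*(-5/(0 - 5*6)) = 20*(-5/(0 - 30)) = 20*(-5/(-30)) = 20*(-5*(-1/30)) = 20*(⅙) = 10/3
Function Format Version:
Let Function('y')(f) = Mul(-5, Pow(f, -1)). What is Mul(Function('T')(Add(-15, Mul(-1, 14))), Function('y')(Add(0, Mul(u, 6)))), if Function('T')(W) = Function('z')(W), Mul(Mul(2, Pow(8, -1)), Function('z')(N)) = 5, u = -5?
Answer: Rational(10, 3) ≈ 3.3333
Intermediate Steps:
Function('z')(N) = 20 (Function('z')(N) = Mul(4, 5) = 20)
Function('T')(W) = 20
Mul(Function('T')(Add(-15, Mul(-1, 14))), Function('y')(Add(0, Mul(u, 6)))) = Mul(20, Mul(-5, Pow(Add(0, Mul(-5, 6)), -1))) = Mul(20, Mul(-5, Pow(Add(0, -30), -1))) = Mul(20, Mul(-5, Pow(-30, -1))) = Mul(20, Mul(-5, Rational(-1, 30))) = Mul(20, Rational(1, 6)) = Rational(10, 3)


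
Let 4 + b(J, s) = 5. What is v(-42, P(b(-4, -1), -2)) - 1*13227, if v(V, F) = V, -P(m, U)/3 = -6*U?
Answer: -13269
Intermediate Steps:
b(J, s) = 1 (b(J, s) = -4 + 5 = 1)
P(m, U) = 18*U (P(m, U) = -(-18)*U = 18*U)
v(-42, P(b(-4, -1), -2)) - 1*13227 = -42 - 1*13227 = -42 - 13227 = -13269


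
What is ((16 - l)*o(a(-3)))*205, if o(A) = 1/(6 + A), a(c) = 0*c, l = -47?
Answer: 4305/2 ≈ 2152.5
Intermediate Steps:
a(c) = 0
((16 - l)*o(a(-3)))*205 = ((16 - 1*(-47))/(6 + 0))*205 = ((16 + 47)/6)*205 = (63*(⅙))*205 = (21/2)*205 = 4305/2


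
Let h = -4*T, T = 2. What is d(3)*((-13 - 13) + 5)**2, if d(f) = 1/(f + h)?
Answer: -441/5 ≈ -88.200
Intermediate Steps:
h = -8 (h = -4*2 = -8)
d(f) = 1/(-8 + f) (d(f) = 1/(f - 8) = 1/(-8 + f))
d(3)*((-13 - 13) + 5)**2 = ((-13 - 13) + 5)**2/(-8 + 3) = (-26 + 5)**2/(-5) = -1/5*(-21)**2 = -1/5*441 = -441/5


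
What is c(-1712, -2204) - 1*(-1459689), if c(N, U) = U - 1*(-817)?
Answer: 1458302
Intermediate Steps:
c(N, U) = 817 + U (c(N, U) = U + 817 = 817 + U)
c(-1712, -2204) - 1*(-1459689) = (817 - 2204) - 1*(-1459689) = -1387 + 1459689 = 1458302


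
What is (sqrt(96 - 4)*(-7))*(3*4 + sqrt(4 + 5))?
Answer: -210*sqrt(23) ≈ -1007.1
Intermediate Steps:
(sqrt(96 - 4)*(-7))*(3*4 + sqrt(4 + 5)) = (sqrt(92)*(-7))*(12 + sqrt(9)) = ((2*sqrt(23))*(-7))*(12 + 3) = -14*sqrt(23)*15 = -210*sqrt(23)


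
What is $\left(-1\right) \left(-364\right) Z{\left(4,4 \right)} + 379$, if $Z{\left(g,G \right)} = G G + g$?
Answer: $7659$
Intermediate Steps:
$Z{\left(g,G \right)} = g + G^{2}$ ($Z{\left(g,G \right)} = G^{2} + g = g + G^{2}$)
$\left(-1\right) \left(-364\right) Z{\left(4,4 \right)} + 379 = \left(-1\right) \left(-364\right) \left(4 + 4^{2}\right) + 379 = 364 \left(4 + 16\right) + 379 = 364 \cdot 20 + 379 = 7280 + 379 = 7659$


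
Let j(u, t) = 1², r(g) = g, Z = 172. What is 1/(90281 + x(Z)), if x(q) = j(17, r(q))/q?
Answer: 172/15528333 ≈ 1.1077e-5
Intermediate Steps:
j(u, t) = 1
x(q) = 1/q
1/(90281 + x(Z)) = 1/(90281 + 1/172) = 1/(15528333/172) = 172/15528333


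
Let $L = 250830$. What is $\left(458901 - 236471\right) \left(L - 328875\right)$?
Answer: $-17359549350$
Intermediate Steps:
$\left(458901 - 236471\right) \left(L - 328875\right) = \left(458901 - 236471\right) \left(250830 - 328875\right) = 222430 \left(-78045\right) = -17359549350$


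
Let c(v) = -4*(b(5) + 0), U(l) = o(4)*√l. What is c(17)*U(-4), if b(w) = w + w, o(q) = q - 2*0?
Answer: -320*I ≈ -320.0*I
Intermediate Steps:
o(q) = q (o(q) = q + 0 = q)
b(w) = 2*w
U(l) = 4*√l
c(v) = -40 (c(v) = -4*(2*5 + 0) = -4*(10 + 0) = -4*10 = -40)
c(17)*U(-4) = -160*√(-4) = -160*2*I = -320*I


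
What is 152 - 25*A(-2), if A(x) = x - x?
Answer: 152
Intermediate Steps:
A(x) = 0
152 - 25*A(-2) = 152 - 25*0 = 152 + 0 = 152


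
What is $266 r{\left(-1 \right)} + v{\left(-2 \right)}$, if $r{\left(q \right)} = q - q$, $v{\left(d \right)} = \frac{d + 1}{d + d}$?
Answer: $\frac{1}{4} \approx 0.25$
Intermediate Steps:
$v{\left(d \right)} = \frac{1 + d}{2 d}$
$r{\left(q \right)} = 0$
$266 r{\left(-1 \right)} + v{\left(-2 \right)} = 266 \cdot 0 + \frac{1 - 2}{2 \left(-2\right)} = 0 + \frac{1}{2} \left(- \frac{1}{2}\right) \left(-1\right) = 0 + \frac{1}{4} = \frac{1}{4}$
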